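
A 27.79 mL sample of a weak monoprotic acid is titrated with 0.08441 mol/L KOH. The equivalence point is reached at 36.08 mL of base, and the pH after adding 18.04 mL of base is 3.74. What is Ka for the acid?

1.8 x 10^-4

18.04 mL is half of the equivalence volume, so this is the half-equivalence point where [HA] = [A^-].
At half-equivalence pH = pKa, so pKa = 3.74.
Ka = 10^(-3.74) = 1.8 x 10^-4.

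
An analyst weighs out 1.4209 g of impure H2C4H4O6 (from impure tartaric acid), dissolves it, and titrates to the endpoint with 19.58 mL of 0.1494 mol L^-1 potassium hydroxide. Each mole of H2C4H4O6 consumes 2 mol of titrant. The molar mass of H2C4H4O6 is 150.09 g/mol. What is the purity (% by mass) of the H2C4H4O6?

n(KOH) = 0.1494 x 0.01958 = 0.002925 mol.
n(H2C4H4O6) = 0.002925 / 2 = 0.001463 mol.
mass of H2C4H4O6 = 0.001463 x 150.09 = 0.2195 g.
% purity = 0.2195 / 1.4209 x 100 = 15.4%.

15.4%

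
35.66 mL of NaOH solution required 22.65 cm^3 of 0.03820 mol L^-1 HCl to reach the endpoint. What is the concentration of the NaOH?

0.0243 M

n(HCl) delivered = 0.03820 x 0.02265 = 0.0008652 mol.
For a 1:1 reaction, n(NaOH) = 0.0008652 mol.
[NaOH] = 0.0008652 mol / 0.03566 L = 0.0243 M.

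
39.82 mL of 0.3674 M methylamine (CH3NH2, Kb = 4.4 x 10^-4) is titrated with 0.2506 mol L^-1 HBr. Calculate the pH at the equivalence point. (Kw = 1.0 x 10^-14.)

5.74

n(CH3NH2) = 0.3674 x 0.03982 = 0.01463 mol; V(HBr) at equivalence = 0.01463/0.2506 = 0.05838 L.
At equivalence the base is fully converted to CH3NH3+; total volume = 0.09820 L, so [CH3NH3+] = 0.01463/0.09820 = 0.1490 M.
Ka(CH3NH3+) = Kw/Kb = 1.0e-14 / 4.4 x 10^-4 = 2.27e-11.
[H^+] = sqrt(Ka x [CH3NH3+]) = sqrt(2.27e-11 x 0.1490) = 1.84e-6 M.
pH = -log(1.84e-6) = 5.74.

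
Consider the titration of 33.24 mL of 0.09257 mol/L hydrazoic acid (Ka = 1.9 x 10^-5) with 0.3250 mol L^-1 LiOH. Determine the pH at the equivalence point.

8.79

n(HN3) = 0.09257 x 0.03324 = 0.003077 mol; V(LiOH) at equivalence = 0.003077/0.3250 = 0.009468 L.
At equivalence all the acid is converted to N3-; total volume = 0.03324 + 0.009468 = 0.04271 L, so [N3-] = 0.003077/0.04271 = 0.07205 M.
Kb = Kw/Ka = 1.0e-14 / 1.9 x 10^-5 = 5.26e-10.
[OH^-] = sqrt(Kb x [N3-]) = sqrt(5.26e-10 x 0.07205) = 6.16e-6 M.
pOH = 5.21, so pH = 14.00 - 5.21 = 8.79.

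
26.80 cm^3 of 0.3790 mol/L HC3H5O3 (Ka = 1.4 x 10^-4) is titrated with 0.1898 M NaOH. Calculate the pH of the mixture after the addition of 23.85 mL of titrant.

Initial n(HC3H5O3) = 0.3790 x 0.02680 = 0.01016 mol.
n(NaOH) added = 0.1898 x 0.02385 = 0.004527 mol, converting that many moles of HC3H5O3 to C3H5O3-.
Remaining n(HC3H5O3) = 0.005630 mol; n(C3H5O3-) = 0.004527 mol.
By Henderson-Hasselbalch, pH = pKa + log([A^-]/[HA]) = 3.85 + log(0.004527/0.005630) = 3.85 + (-0.09) = 3.76.

3.76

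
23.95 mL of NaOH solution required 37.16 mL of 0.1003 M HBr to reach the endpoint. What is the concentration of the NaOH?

0.156 M

n(HBr) delivered = 0.1003 x 0.03716 = 0.003727 mol.
For a 1:1 reaction, n(NaOH) = 0.003727 mol.
[NaOH] = 0.003727 mol / 0.02395 L = 0.156 M.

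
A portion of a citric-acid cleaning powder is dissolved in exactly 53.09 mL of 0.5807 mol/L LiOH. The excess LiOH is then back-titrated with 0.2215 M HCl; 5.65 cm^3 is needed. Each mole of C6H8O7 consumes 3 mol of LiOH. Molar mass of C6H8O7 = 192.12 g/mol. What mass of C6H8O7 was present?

Total n(LiOH) added = 0.5807 x 0.05309 = 0.03083 mol.
n(HCl) used = 0.2215 x 0.005650 = 0.001251 mol, which equals the excess n(LiOH).
So n(LiOH) consumed by the sample = 0.03083 - 0.001251 = 0.02958 mol.
n(C6H8O7) = 0.02958 / 3 = 0.009859 mol.
mass = 0.009859 mol x 192.12 g/mol = 1.89 g.

1.89 g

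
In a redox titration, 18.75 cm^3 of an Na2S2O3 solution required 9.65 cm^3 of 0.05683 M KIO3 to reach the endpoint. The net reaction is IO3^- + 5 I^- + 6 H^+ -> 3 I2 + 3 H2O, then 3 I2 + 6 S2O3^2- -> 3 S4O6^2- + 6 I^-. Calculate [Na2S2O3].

0.175 M

n(KIO3) = 0.05683 x 0.009650 = 0.0005484 mol.
From the balanced equation, 1 mol KIO3 reacts with 6 mol Na2S2O3, so n(Na2S2O3) = 0.0005484 x 6/1 = 0.003290 mol.
[Na2S2O3] = 0.003290 / 0.01875 L = 0.175 M.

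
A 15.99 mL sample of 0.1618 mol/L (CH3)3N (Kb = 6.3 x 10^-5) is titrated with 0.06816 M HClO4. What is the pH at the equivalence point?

5.56

n((CH3)3N) = 0.1618 x 0.01599 = 0.002587 mol; V(HClO4) at equivalence = 0.002587/0.06816 = 0.03796 L.
At equivalence the base is fully converted to (CH3)3NH+; total volume = 0.05395 L, so [(CH3)3NH+] = 0.002587/0.05395 = 0.04796 M.
Ka((CH3)3NH+) = Kw/Kb = 1.0e-14 / 6.3 x 10^-5 = 1.59e-10.
[H^+] = sqrt(Ka x [(CH3)3NH+]) = sqrt(1.59e-10 x 0.04796) = 2.76e-6 M.
pH = -log(2.76e-6) = 5.56.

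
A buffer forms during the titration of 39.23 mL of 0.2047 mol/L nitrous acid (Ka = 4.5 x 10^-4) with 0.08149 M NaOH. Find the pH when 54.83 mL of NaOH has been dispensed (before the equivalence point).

Initial n(HNO2) = 0.2047 x 0.03923 = 0.008030 mol.
n(NaOH) added = 0.08149 x 0.05483 = 0.004468 mol, converting that many moles of HNO2 to NO2-.
Remaining n(HNO2) = 0.003562 mol; n(NO2-) = 0.004468 mol.
By Henderson-Hasselbalch, pH = pKa + log([A^-]/[HA]) = 3.35 + log(0.004468/0.003562) = 3.35 + (+0.10) = 3.45.

3.45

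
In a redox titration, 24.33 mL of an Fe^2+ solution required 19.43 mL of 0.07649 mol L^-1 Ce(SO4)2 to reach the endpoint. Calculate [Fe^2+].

0.0611 M

n(Ce(SO4)2) = 0.07649 x 0.01943 = 0.001486 mol.
From the balanced equation, 1 mol Ce(SO4)2 reacts with 1 mol Fe^2+, so n(Fe^2+) = 0.001486 x 1/1 = 0.001486 mol.
[Fe^2+] = 0.001486 / 0.02433 L = 0.0611 M.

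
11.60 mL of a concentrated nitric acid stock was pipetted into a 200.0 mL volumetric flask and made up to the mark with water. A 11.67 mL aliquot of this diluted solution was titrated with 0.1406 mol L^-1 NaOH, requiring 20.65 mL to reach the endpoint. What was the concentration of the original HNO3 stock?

4.29 M

n(NaOH) = 0.1406 x 0.02065 = 0.002903 mol.
n(HNO3) in the aliquot = 0.002903 mol.
[diluted HNO3] = 0.002903 / 0.01167 = 0.2488 M.
Dilution factor = 200.0/11.60 = 17.24, so [stock] = 0.2488 x 17.24 = 4.29 M.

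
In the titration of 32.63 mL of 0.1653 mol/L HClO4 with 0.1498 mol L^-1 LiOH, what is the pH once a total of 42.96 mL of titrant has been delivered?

n(acid) = 0.1653 x 0.03263 = 0.005394 mol; n(LiOH) added = 0.1498 x 0.04296 = 0.006435 mol.
Base is in excess by 0.006435 - 0.005394 = 0.001042 mol in a total volume of 0.07559 L.
[OH^-] = 0.001042/0.07559 = 0.01378 M, so pOH = 1.86 and pH = 14.00 - 1.86 = 12.14.

12.14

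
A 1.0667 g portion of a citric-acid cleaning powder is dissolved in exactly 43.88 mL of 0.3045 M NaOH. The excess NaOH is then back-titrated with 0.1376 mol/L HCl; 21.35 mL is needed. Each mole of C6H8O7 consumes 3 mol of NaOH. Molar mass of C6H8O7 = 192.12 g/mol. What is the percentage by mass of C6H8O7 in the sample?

62.6%

Total n(NaOH) added = 0.3045 x 0.04388 = 0.01336 mol.
n(HCl) used = 0.1376 x 0.02135 = 0.002938 mol, which equals the excess n(NaOH).
So n(NaOH) consumed by the sample = 0.01336 - 0.002938 = 0.01042 mol.
n(C6H8O7) = 0.01042 / 3 = 0.003475 mol.
mass C6H8O7 = 0.003475 x 192.12 = 0.6675 g, so %C6H8O7 = 0.6675/1.0667 x 100 = 62.6%.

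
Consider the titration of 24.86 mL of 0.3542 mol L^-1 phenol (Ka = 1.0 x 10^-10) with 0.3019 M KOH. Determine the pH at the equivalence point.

11.61

n(C6H5OH) = 0.3542 x 0.02486 = 0.008805 mol; V(KOH) at equivalence = 0.008805/0.3019 = 0.02917 L.
At equivalence all the acid is converted to C6H5O-; total volume = 0.02486 + 0.02917 = 0.05403 L, so [C6H5O-] = 0.008805/0.05403 = 0.1630 M.
Kb = Kw/Ka = 1.0e-14 / 1.0 x 10^-10 = 0.000100.
[OH^-] = sqrt(Kb x [C6H5O-]) = sqrt(0.000100 x 0.1630) = 0.00404 M.
pOH = 2.39, so pH = 14.00 - 2.39 = 11.61.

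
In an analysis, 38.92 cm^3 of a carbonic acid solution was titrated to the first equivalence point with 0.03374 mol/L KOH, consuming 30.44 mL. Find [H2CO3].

n(KOH) = 0.03374 x 0.03044 = 0.001027 mol.
At the first equivalence point, 1 mol OH^- react per mol H2CO3, so n(H2CO3) = 0.001027 / 1 = 0.001027 mol.
[H2CO3] = 0.001027 / 0.03892 L = 0.0264 M.

0.0264 M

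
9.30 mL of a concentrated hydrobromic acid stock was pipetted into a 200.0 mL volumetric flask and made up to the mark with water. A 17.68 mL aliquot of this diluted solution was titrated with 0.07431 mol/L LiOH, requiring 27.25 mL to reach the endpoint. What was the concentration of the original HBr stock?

2.46 M

n(LiOH) = 0.07431 x 0.02725 = 0.002025 mol.
n(HBr) in the aliquot = 0.002025 mol.
[diluted HBr] = 0.002025 / 0.01768 = 0.1145 M.
Dilution factor = 200.0/9.300 = 21.51, so [stock] = 0.1145 x 21.51 = 2.46 M.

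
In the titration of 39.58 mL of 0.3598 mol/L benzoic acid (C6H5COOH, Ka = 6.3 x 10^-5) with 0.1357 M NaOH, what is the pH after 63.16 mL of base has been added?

Initial n(C6H5COOH) = 0.3598 x 0.03958 = 0.01424 mol.
n(NaOH) added = 0.1357 x 0.06316 = 0.008571 mol, converting that many moles of C6H5COOH to C6H5COO-.
Remaining n(C6H5COOH) = 0.005670 mol; n(C6H5COO-) = 0.008571 mol.
By Henderson-Hasselbalch, pH = pKa + log([A^-]/[HA]) = 4.20 + log(0.008571/0.005670) = 4.20 + (+0.18) = 4.38.

4.38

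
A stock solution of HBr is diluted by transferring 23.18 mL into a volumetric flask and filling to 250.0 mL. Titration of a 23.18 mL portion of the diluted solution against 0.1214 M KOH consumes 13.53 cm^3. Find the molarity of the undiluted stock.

0.764 M

n(KOH) = 0.1214 x 0.01353 = 0.001643 mol.
n(HBr) in the aliquot = 0.001643 mol.
[diluted HBr] = 0.001643 / 0.02318 = 0.07086 M.
Dilution factor = 250.0/23.18 = 10.79, so [stock] = 0.07086 x 10.79 = 0.764 M.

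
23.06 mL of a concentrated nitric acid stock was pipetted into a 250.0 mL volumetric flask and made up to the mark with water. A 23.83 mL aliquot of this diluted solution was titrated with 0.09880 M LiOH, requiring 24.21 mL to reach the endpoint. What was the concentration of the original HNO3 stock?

1.09 M

n(LiOH) = 0.09880 x 0.02421 = 0.002392 mol.
n(HNO3) in the aliquot = 0.002392 mol.
[diluted HNO3] = 0.002392 / 0.02383 = 0.1004 M.
Dilution factor = 250.0/23.06 = 10.84, so [stock] = 0.1004 x 10.84 = 1.09 M.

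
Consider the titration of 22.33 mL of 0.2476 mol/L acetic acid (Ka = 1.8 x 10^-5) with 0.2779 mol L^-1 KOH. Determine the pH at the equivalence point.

8.93

n(CH3COOH) = 0.2476 x 0.02233 = 0.005529 mol; V(KOH) at equivalence = 0.005529/0.2779 = 0.01990 L.
At equivalence all the acid is converted to CH3COO-; total volume = 0.02233 + 0.01990 = 0.04223 L, so [CH3COO-] = 0.005529/0.04223 = 0.1309 M.
Kb = Kw/Ka = 1.0e-14 / 1.8 x 10^-5 = 5.56e-10.
[OH^-] = sqrt(Kb x [CH3COO-]) = sqrt(5.56e-10 x 0.1309) = 8.53e-6 M.
pOH = 5.07, so pH = 14.00 - 5.07 = 8.93.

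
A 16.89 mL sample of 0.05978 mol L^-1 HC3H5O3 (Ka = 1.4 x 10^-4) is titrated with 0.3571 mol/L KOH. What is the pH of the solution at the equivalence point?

n(HC3H5O3) = 0.05978 x 0.01689 = 0.001010 mol; V(KOH) at equivalence = 0.001010/0.3571 = 0.002827 L.
At equivalence all the acid is converted to C3H5O3-; total volume = 0.01689 + 0.002827 = 0.01972 L, so [C3H5O3-] = 0.001010/0.01972 = 0.05121 M.
Kb = Kw/Ka = 1.0e-14 / 1.4 x 10^-4 = 7.14e-11.
[OH^-] = sqrt(Kb x [C3H5O3-]) = sqrt(7.14e-11 x 0.05121) = 1.91e-6 M.
pOH = 5.72, so pH = 14.00 - 5.72 = 8.28.

8.28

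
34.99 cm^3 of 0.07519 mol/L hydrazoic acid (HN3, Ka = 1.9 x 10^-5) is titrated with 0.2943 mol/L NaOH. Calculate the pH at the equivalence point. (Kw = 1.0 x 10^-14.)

8.75

n(HN3) = 0.07519 x 0.03499 = 0.002631 mol; V(NaOH) at equivalence = 0.002631/0.2943 = 0.008940 L.
At equivalence all the acid is converted to N3-; total volume = 0.03499 + 0.008940 = 0.04393 L, so [N3-] = 0.002631/0.04393 = 0.05989 M.
Kb = Kw/Ka = 1.0e-14 / 1.9 x 10^-5 = 5.26e-10.
[OH^-] = sqrt(Kb x [N3-]) = sqrt(5.26e-10 x 0.05989) = 5.61e-6 M.
pOH = 5.25, so pH = 14.00 - 5.25 = 8.75.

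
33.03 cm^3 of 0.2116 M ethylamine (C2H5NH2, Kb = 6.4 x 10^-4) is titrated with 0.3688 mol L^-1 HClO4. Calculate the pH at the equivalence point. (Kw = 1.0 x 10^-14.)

n(C2H5NH2) = 0.2116 x 0.03303 = 0.006989 mol; V(HClO4) at equivalence = 0.006989/0.3688 = 0.01895 L.
At equivalence the base is fully converted to C2H5NH3+; total volume = 0.05198 L, so [C2H5NH3+] = 0.006989/0.05198 = 0.1345 M.
Ka(C2H5NH3+) = Kw/Kb = 1.0e-14 / 6.4 x 10^-4 = 1.56e-11.
[H^+] = sqrt(Ka x [C2H5NH3+]) = sqrt(1.56e-11 x 0.1345) = 1.45e-6 M.
pH = -log(1.45e-6) = 5.84.

5.84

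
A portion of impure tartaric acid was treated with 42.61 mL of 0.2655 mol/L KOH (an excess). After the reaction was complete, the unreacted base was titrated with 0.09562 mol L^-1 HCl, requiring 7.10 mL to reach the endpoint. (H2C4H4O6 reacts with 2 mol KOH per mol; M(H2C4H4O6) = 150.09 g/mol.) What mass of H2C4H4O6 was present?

0.798 g

Total n(KOH) added = 0.2655 x 0.04261 = 0.01131 mol.
n(HCl) used = 0.09562 x 0.007100 = 0.0006789 mol, which equals the excess n(KOH).
So n(KOH) consumed by the sample = 0.01131 - 0.0006789 = 0.01063 mol.
n(H2C4H4O6) = 0.01063 / 2 = 0.005317 mol.
mass = 0.005317 mol x 150.09 g/mol = 0.798 g.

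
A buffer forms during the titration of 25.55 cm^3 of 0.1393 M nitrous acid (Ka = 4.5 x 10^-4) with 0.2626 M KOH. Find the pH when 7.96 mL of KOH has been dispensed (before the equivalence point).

Initial n(HNO2) = 0.1393 x 0.02555 = 0.003559 mol.
n(KOH) added = 0.2626 x 0.007960 = 0.002090 mol, converting that many moles of HNO2 to NO2-.
Remaining n(HNO2) = 0.001469 mol; n(NO2-) = 0.002090 mol.
By Henderson-Hasselbalch, pH = pKa + log([A^-]/[HA]) = 3.35 + log(0.002090/0.001469) = 3.35 + (+0.15) = 3.50.

3.50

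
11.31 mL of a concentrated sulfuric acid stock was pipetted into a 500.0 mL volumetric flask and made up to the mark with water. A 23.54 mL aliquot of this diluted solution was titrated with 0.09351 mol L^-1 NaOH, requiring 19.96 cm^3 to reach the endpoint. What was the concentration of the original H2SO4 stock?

n(NaOH) = 0.09351 x 0.01996 = 0.001866 mol.
n(H2SO4) in the aliquot = 0.001866 x 1/2 = 0.0009332 mol.
[diluted H2SO4] = 0.0009332 / 0.02354 = 0.03964 M.
Dilution factor = 500.0/11.31 = 44.21, so [stock] = 0.03964 x 44.21 = 1.75 M.

1.75 M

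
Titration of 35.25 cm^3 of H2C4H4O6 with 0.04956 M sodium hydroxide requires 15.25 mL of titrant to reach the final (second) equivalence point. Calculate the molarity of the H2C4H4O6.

0.0107 M

n(NaOH) = 0.04956 x 0.01525 = 0.0007558 mol.
At the final (second) equivalence point, 2 mol OH^- react per mol H2C4H4O6, so n(H2C4H4O6) = 0.0007558 / 2 = 0.0003779 mol.
[H2C4H4O6] = 0.0003779 / 0.03525 L = 0.0107 M.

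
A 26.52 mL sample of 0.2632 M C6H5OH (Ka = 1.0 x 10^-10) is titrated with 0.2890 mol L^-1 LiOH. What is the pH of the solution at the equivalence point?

11.57

n(C6H5OH) = 0.2632 x 0.02652 = 0.006980 mol; V(LiOH) at equivalence = 0.006980/0.2890 = 0.02415 L.
At equivalence all the acid is converted to C6H5O-; total volume = 0.02652 + 0.02415 = 0.05067 L, so [C6H5O-] = 0.006980/0.05067 = 0.1377 M.
Kb = Kw/Ka = 1.0e-14 / 1.0 x 10^-10 = 0.000100.
[OH^-] = sqrt(Kb x [C6H5O-]) = sqrt(0.000100 x 0.1377) = 0.00371 M.
pOH = 2.43, so pH = 14.00 - 2.43 = 11.57.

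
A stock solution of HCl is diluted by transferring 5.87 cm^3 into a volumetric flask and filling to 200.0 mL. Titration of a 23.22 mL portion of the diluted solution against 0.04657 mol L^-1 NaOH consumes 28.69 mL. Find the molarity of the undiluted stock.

n(NaOH) = 0.04657 x 0.02869 = 0.001336 mol.
n(HCl) in the aliquot = 0.001336 mol.
[diluted HCl] = 0.001336 / 0.02322 = 0.05754 M.
Dilution factor = 200.0/5.870 = 34.07, so [stock] = 0.05754 x 34.07 = 1.96 M.

1.96 M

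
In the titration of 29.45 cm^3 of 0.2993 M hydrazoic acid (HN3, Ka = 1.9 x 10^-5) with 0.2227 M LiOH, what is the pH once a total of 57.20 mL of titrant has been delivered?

12.66

n(acid) = 0.2993 x 0.02945 = 0.008814 mol; n(LiOH) added = 0.2227 x 0.05720 = 0.01274 mol.
Base is in excess by 0.01274 - 0.008814 = 0.003924 mol in a total volume of 0.08665 L.
[OH^-] = 0.003924/0.08665 = 0.04529 M, so pOH = 1.34 and pH = 14.00 - 1.34 = 12.66.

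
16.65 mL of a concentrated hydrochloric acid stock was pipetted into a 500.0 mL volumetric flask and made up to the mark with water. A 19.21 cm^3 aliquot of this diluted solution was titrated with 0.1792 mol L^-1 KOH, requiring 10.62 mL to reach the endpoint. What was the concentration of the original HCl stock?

n(KOH) = 0.1792 x 0.01062 = 0.001903 mol.
n(HCl) in the aliquot = 0.001903 mol.
[diluted HCl] = 0.001903 / 0.01921 = 0.09907 M.
Dilution factor = 500.0/16.65 = 30.03, so [stock] = 0.09907 x 30.03 = 2.98 M.

2.98 M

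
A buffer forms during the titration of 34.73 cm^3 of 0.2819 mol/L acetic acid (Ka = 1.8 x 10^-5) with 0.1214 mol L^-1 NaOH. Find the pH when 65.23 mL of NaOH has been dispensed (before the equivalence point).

Initial n(CH3COOH) = 0.2819 x 0.03473 = 0.009790 mol.
n(NaOH) added = 0.1214 x 0.06523 = 0.007919 mol, converting that many moles of CH3COOH to CH3COO-.
Remaining n(CH3COOH) = 0.001871 mol; n(CH3COO-) = 0.007919 mol.
By Henderson-Hasselbalch, pH = pKa + log([A^-]/[HA]) = 4.74 + log(0.007919/0.001871) = 4.74 + (+0.63) = 5.37.

5.37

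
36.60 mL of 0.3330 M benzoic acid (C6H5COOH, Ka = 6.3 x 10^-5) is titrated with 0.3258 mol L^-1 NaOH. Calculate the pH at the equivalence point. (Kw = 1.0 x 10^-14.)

n(C6H5COOH) = 0.3330 x 0.03660 = 0.01219 mol; V(NaOH) at equivalence = 0.01219/0.3258 = 0.03741 L.
At equivalence all the acid is converted to C6H5COO-; total volume = 0.03660 + 0.03741 = 0.07401 L, so [C6H5COO-] = 0.01219/0.07401 = 0.1647 M.
Kb = Kw/Ka = 1.0e-14 / 6.3 x 10^-5 = 1.59e-10.
[OH^-] = sqrt(Kb x [C6H5COO-]) = sqrt(1.59e-10 x 0.1647) = 5.11e-6 M.
pOH = 5.29, so pH = 14.00 - 5.29 = 8.71.

8.71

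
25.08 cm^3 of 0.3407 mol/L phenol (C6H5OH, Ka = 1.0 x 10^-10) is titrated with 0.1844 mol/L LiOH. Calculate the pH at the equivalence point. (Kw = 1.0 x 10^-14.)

11.54

n(C6H5OH) = 0.3407 x 0.02508 = 0.008545 mol; V(LiOH) at equivalence = 0.008545/0.1844 = 0.04634 L.
At equivalence all the acid is converted to C6H5O-; total volume = 0.02508 + 0.04634 = 0.07142 L, so [C6H5O-] = 0.008545/0.07142 = 0.1196 M.
Kb = Kw/Ka = 1.0e-14 / 1.0 x 10^-10 = 0.000100.
[OH^-] = sqrt(Kb x [C6H5O-]) = sqrt(0.000100 x 0.1196) = 0.00346 M.
pOH = 2.46, so pH = 14.00 - 2.46 = 11.54.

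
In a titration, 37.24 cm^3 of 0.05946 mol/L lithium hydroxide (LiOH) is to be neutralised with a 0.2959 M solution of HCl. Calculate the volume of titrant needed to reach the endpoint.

7.48 mL

n(LiOH) = 0.05946 mol/L x 0.03724 L = 0.002214 mol.
At equivalence n(HCl) = n(LiOH) = 0.002214 mol.
V(HCl) = 0.002214 / 0.2959 = 0.007483 L = 7.48 mL.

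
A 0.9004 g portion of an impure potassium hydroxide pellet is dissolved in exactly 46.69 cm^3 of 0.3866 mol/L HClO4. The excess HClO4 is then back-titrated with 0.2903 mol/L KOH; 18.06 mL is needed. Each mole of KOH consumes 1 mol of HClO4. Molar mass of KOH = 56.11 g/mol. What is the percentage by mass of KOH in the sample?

79.8%

Total n(HClO4) added = 0.3866 x 0.04669 = 0.01805 mol.
n(KOH) used = 0.2903 x 0.01806 = 0.005243 mol, which equals the excess n(HClO4).
So n(HClO4) consumed by the sample = 0.01805 - 0.005243 = 0.01281 mol.
n(KOH) = 0.01281 / 1 = 0.01281 mol.
mass KOH = 0.01281 x 56.11 = 0.7186 g, so %KOH = 0.7186/0.9004 x 100 = 79.8%.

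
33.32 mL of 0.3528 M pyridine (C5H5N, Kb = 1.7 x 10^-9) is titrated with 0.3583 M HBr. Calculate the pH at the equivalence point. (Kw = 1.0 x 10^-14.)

2.99

n(C5H5N) = 0.3528 x 0.03332 = 0.01176 mol; V(HBr) at equivalence = 0.01176/0.3583 = 0.03281 L.
At equivalence the base is fully converted to C5H5NH+; total volume = 0.06613 L, so [C5H5NH+] = 0.01176/0.06613 = 0.1778 M.
Ka(C5H5NH+) = Kw/Kb = 1.0e-14 / 1.7 x 10^-9 = 5.88e-6.
[H^+] = sqrt(Ka x [C5H5NH+]) = sqrt(5.88e-6 x 0.1778) = 0.00102 M.
pH = -log(0.00102) = 2.99.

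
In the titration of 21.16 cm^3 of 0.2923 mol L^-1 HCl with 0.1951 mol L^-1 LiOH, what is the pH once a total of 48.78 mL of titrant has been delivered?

n(acid) = 0.2923 x 0.02116 = 0.006185 mol; n(LiOH) added = 0.1951 x 0.04878 = 0.009517 mol.
Base is in excess by 0.009517 - 0.006185 = 0.003332 mol in a total volume of 0.06994 L.
[OH^-] = 0.003332/0.06994 = 0.04764 M, so pOH = 1.32 and pH = 14.00 - 1.32 = 12.68.

12.68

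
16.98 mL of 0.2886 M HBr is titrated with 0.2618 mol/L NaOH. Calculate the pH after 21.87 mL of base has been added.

12.33

n(acid) = 0.2886 x 0.01698 = 0.004900 mol; n(NaOH) added = 0.2618 x 0.02187 = 0.005726 mol.
Base is in excess by 0.005726 - 0.004900 = 0.0008251 mol in a total volume of 0.03885 L.
[OH^-] = 0.0008251/0.03885 = 0.02124 M, so pOH = 1.67 and pH = 14.00 - 1.67 = 12.33.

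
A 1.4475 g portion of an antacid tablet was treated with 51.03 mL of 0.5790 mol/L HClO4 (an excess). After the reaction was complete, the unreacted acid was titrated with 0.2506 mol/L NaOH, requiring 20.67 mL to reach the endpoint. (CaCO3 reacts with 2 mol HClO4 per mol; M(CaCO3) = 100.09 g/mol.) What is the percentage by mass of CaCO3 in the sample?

Total n(HClO4) added = 0.5790 x 0.05103 = 0.02955 mol.
n(NaOH) used = 0.2506 x 0.02067 = 0.005180 mol, which equals the excess n(HClO4).
So n(HClO4) consumed by the sample = 0.02955 - 0.005180 = 0.02437 mol.
n(CaCO3) = 0.02437 / 2 = 0.01218 mol.
mass CaCO3 = 0.01218 x 100.09 = 1.219 g, so %CaCO3 = 1.219/1.4475 x 100 = 84.2%.

84.2%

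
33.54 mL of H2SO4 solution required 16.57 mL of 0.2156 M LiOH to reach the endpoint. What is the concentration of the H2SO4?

0.0533 M

n(LiOH) delivered = 0.2156 x 0.01657 = 0.003572 mol.
The reaction is 1 H2SO4 + 2 LiOH, so n(H2SO4) = 0.003572 x 1/2 = 0.001786 mol.
[H2SO4] = 0.001786 mol / 0.03354 L = 0.0533 M.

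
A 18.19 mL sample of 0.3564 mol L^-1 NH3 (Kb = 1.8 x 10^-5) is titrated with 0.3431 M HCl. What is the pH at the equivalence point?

n(NH3) = 0.3564 x 0.01819 = 0.006483 mol; V(HCl) at equivalence = 0.006483/0.3431 = 0.01890 L.
At equivalence the base is fully converted to NH4+; total volume = 0.03709 L, so [NH4+] = 0.006483/0.03709 = 0.1748 M.
Ka(NH4+) = Kw/Kb = 1.0e-14 / 1.8 x 10^-5 = 5.56e-10.
[H^+] = sqrt(Ka x [NH4+]) = sqrt(5.56e-10 x 0.1748) = 9.85e-6 M.
pH = -log(9.85e-6) = 5.01.

5.01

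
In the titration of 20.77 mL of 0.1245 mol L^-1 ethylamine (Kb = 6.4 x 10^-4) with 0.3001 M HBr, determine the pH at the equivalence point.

5.93

n(C2H5NH2) = 0.1245 x 0.02077 = 0.002586 mol; V(HBr) at equivalence = 0.002586/0.3001 = 0.008617 L.
At equivalence the base is fully converted to C2H5NH3+; total volume = 0.02939 L, so [C2H5NH3+] = 0.002586/0.02939 = 0.08799 M.
Ka(C2H5NH3+) = Kw/Kb = 1.0e-14 / 6.4 x 10^-4 = 1.56e-11.
[H^+] = sqrt(Ka x [C2H5NH3+]) = sqrt(1.56e-11 x 0.08799) = 1.17e-6 M.
pH = -log(1.17e-6) = 5.93.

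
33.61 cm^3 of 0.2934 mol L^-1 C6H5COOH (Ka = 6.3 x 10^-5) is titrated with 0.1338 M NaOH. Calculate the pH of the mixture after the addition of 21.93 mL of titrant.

Initial n(C6H5COOH) = 0.2934 x 0.03361 = 0.009861 mol.
n(NaOH) added = 0.1338 x 0.02193 = 0.002934 mol, converting that many moles of C6H5COOH to C6H5COO-.
Remaining n(C6H5COOH) = 0.006927 mol; n(C6H5COO-) = 0.002934 mol.
By Henderson-Hasselbalch, pH = pKa + log([A^-]/[HA]) = 4.20 + log(0.002934/0.006927) = 4.20 + (-0.37) = 3.83.

3.83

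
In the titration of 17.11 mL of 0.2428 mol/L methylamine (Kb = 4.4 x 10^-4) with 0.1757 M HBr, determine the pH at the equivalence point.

n(CH3NH2) = 0.2428 x 0.01711 = 0.004154 mol; V(HBr) at equivalence = 0.004154/0.1757 = 0.02364 L.
At equivalence the base is fully converted to CH3NH3+; total volume = 0.04075 L, so [CH3NH3+] = 0.004154/0.04075 = 0.1019 M.
Ka(CH3NH3+) = Kw/Kb = 1.0e-14 / 4.4 x 10^-4 = 2.27e-11.
[H^+] = sqrt(Ka x [CH3NH3+]) = sqrt(2.27e-11 x 0.1019) = 1.52e-6 M.
pH = -log(1.52e-6) = 5.82.

5.82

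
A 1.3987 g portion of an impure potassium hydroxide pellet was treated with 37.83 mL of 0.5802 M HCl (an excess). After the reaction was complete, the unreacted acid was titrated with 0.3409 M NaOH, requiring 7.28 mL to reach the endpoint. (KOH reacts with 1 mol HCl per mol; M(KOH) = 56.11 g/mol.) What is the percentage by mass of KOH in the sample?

Total n(HCl) added = 0.5802 x 0.03783 = 0.02195 mol.
n(NaOH) used = 0.3409 x 0.007280 = 0.002482 mol, which equals the excess n(HCl).
So n(HCl) consumed by the sample = 0.02195 - 0.002482 = 0.01947 mol.
n(KOH) = 0.01947 / 1 = 0.01947 mol.
mass KOH = 0.01947 x 56.11 = 1.092 g, so %KOH = 1.092/1.3987 x 100 = 78.1%.

78.1%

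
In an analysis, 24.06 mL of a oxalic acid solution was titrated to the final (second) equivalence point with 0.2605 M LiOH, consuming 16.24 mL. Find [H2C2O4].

n(LiOH) = 0.2605 x 0.01624 = 0.004231 mol.
At the final (second) equivalence point, 2 mol OH^- react per mol H2C2O4, so n(H2C2O4) = 0.004231 / 2 = 0.002115 mol.
[H2C2O4] = 0.002115 / 0.02406 L = 0.0879 M.

0.0879 M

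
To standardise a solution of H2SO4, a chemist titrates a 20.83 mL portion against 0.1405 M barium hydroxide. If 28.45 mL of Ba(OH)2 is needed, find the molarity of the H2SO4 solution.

n(Ba(OH)2) delivered = 0.1405 x 0.02845 = 0.003997 mol.
For a 1:1 reaction, n(H2SO4) = 0.003997 mol.
[H2SO4] = 0.003997 mol / 0.02083 L = 0.192 M.

0.192 M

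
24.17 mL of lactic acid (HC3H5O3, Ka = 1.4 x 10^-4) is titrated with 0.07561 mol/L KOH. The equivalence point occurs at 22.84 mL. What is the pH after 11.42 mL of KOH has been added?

11.42 mL is exactly half the equivalence volume (22.84/2), i.e. the half-equivalence point.
There, n(HA) = n(A^-), so pH = pKa = -log(1.4 x 10^-4) = 3.85.

3.85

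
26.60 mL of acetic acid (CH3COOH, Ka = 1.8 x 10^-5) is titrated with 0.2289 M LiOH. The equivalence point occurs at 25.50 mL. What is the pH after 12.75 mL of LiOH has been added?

12.75 mL is exactly half the equivalence volume (25.50/2), i.e. the half-equivalence point.
There, n(HA) = n(A^-), so pH = pKa = -log(1.8 x 10^-5) = 4.74.

4.74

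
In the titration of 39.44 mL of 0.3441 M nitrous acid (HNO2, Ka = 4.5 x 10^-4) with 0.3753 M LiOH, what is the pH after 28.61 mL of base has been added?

Initial n(HNO2) = 0.3441 x 0.03944 = 0.01357 mol.
n(LiOH) added = 0.3753 x 0.02861 = 0.01074 mol, converting that many moles of HNO2 to NO2-.
Remaining n(HNO2) = 0.002834 mol; n(NO2-) = 0.01074 mol.
By Henderson-Hasselbalch, pH = pKa + log([A^-]/[HA]) = 3.35 + log(0.01074/0.002834) = 3.35 + (+0.58) = 3.93.

3.93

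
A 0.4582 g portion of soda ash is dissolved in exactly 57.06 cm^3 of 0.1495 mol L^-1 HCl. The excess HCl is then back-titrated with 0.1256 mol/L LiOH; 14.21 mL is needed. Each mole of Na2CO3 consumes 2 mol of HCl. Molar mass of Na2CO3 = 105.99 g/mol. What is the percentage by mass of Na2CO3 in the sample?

Total n(HCl) added = 0.1495 x 0.05706 = 0.008530 mol.
n(LiOH) used = 0.1256 x 0.01421 = 0.001785 mol, which equals the excess n(HCl).
So n(HCl) consumed by the sample = 0.008530 - 0.001785 = 0.006746 mol.
n(Na2CO3) = 0.006746 / 2 = 0.003373 mol.
mass Na2CO3 = 0.003373 x 105.99 = 0.3575 g, so %Na2CO3 = 0.3575/0.4582 x 100 = 78.0%.

78.0%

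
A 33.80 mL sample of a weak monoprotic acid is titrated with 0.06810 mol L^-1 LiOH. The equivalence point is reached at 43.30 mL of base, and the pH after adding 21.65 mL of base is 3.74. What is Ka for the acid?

21.65 mL is half of the equivalence volume, so this is the half-equivalence point where [HA] = [A^-].
At half-equivalence pH = pKa, so pKa = 3.74.
Ka = 10^(-3.74) = 1.8 x 10^-4.

1.8 x 10^-4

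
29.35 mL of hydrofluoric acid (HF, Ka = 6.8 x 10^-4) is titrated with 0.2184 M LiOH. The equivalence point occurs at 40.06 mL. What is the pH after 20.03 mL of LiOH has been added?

3.17

20.03 mL is exactly half the equivalence volume (40.06/2), i.e. the half-equivalence point.
There, n(HA) = n(A^-), so pH = pKa = -log(6.8 x 10^-4) = 3.17.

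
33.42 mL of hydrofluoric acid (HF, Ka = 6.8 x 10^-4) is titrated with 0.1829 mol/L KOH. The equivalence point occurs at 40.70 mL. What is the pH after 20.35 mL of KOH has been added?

3.17

20.35 mL is exactly half the equivalence volume (40.70/2), i.e. the half-equivalence point.
There, n(HA) = n(A^-), so pH = pKa = -log(6.8 x 10^-4) = 3.17.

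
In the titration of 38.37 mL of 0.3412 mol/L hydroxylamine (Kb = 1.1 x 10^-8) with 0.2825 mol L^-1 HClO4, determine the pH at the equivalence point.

n(NH2OH) = 0.3412 x 0.03837 = 0.01309 mol; V(HClO4) at equivalence = 0.01309/0.2825 = 0.04634 L.
At equivalence the base is fully converted to NH3OH+; total volume = 0.08471 L, so [NH3OH+] = 0.01309/0.08471 = 0.1545 M.
Ka(NH3OH+) = Kw/Kb = 1.0e-14 / 1.1 x 10^-8 = 9.09e-7.
[H^+] = sqrt(Ka x [NH3OH+]) = sqrt(9.09e-7 x 0.1545) = 0.000375 M.
pH = -log(0.000375) = 3.43.

3.43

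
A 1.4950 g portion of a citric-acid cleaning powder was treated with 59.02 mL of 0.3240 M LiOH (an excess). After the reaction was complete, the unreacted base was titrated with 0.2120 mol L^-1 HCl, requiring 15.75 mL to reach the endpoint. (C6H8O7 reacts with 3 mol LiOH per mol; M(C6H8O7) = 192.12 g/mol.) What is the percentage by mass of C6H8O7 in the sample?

67.6%

Total n(LiOH) added = 0.3240 x 0.05902 = 0.01912 mol.
n(HCl) used = 0.2120 x 0.01575 = 0.003339 mol, which equals the excess n(LiOH).
So n(LiOH) consumed by the sample = 0.01912 - 0.003339 = 0.01578 mol.
n(C6H8O7) = 0.01578 / 3 = 0.005261 mol.
mass C6H8O7 = 0.005261 x 192.12 = 1.011 g, so %C6H8O7 = 1.011/1.4950 x 100 = 67.6%.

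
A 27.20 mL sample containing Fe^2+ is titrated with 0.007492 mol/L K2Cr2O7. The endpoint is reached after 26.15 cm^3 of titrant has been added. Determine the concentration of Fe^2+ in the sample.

n(K2Cr2O7) = 0.007492 x 0.02615 = 0.0001959 mol.
From the balanced equation, 1 mol K2Cr2O7 reacts with 6 mol Fe^2+, so n(Fe^2+) = 0.0001959 x 6/1 = 0.001175 mol.
[Fe^2+] = 0.001175 / 0.02720 L = 0.0432 M.

0.0432 M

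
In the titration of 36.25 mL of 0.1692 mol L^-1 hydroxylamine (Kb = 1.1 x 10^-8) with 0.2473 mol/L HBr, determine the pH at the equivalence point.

n(NH2OH) = 0.1692 x 0.03625 = 0.006134 mol; V(HBr) at equivalence = 0.006134/0.2473 = 0.02480 L.
At equivalence the base is fully converted to NH3OH+; total volume = 0.06105 L, so [NH3OH+] = 0.006134/0.06105 = 0.1005 M.
Ka(NH3OH+) = Kw/Kb = 1.0e-14 / 1.1 x 10^-8 = 9.09e-7.
[H^+] = sqrt(Ka x [NH3OH+]) = sqrt(9.09e-7 x 0.1005) = 0.000302 M.
pH = -log(0.000302) = 3.52.

3.52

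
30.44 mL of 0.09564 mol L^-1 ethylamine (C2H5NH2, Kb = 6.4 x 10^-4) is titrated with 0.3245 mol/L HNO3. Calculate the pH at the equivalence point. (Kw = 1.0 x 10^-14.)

n(C2H5NH2) = 0.09564 x 0.03044 = 0.002911 mol; V(HNO3) at equivalence = 0.002911/0.3245 = 0.008972 L.
At equivalence the base is fully converted to C2H5NH3+; total volume = 0.03941 L, so [C2H5NH3+] = 0.002911/0.03941 = 0.07387 M.
Ka(C2H5NH3+) = Kw/Kb = 1.0e-14 / 6.4 x 10^-4 = 1.56e-11.
[H^+] = sqrt(Ka x [C2H5NH3+]) = sqrt(1.56e-11 x 0.07387) = 1.07e-6 M.
pH = -log(1.07e-6) = 5.97.

5.97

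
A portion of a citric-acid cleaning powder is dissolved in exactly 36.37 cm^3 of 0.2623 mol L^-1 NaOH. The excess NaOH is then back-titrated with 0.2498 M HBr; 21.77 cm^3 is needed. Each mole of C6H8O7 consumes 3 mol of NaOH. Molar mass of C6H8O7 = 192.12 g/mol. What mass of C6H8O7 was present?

0.263 g

Total n(NaOH) added = 0.2623 x 0.03637 = 0.009540 mol.
n(HBr) used = 0.2498 x 0.02177 = 0.005438 mol, which equals the excess n(NaOH).
So n(NaOH) consumed by the sample = 0.009540 - 0.005438 = 0.004102 mol.
n(C6H8O7) = 0.004102 / 3 = 0.001367 mol.
mass = 0.001367 mol x 192.12 g/mol = 0.263 g.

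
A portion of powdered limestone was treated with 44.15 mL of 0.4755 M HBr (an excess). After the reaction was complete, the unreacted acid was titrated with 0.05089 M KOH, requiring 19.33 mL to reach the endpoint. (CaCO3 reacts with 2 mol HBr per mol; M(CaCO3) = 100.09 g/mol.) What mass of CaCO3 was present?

Total n(HBr) added = 0.4755 x 0.04415 = 0.02099 mol.
n(KOH) used = 0.05089 x 0.01933 = 0.0009837 mol, which equals the excess n(HBr).
So n(HBr) consumed by the sample = 0.02099 - 0.0009837 = 0.02001 mol.
n(CaCO3) = 0.02001 / 2 = 0.01000 mol.
mass = 0.01000 mol x 100.09 g/mol = 1.00 g.

1.00 g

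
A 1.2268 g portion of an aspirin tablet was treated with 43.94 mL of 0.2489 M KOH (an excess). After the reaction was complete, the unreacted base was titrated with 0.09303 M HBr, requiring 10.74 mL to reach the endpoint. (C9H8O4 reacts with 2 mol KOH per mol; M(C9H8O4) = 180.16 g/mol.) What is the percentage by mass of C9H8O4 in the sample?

Total n(KOH) added = 0.2489 x 0.04394 = 0.01094 mol.
n(HBr) used = 0.09303 x 0.01074 = 0.0009991 mol, which equals the excess n(KOH).
So n(KOH) consumed by the sample = 0.01094 - 0.0009991 = 0.009938 mol.
n(C9H8O4) = 0.009938 / 2 = 0.004969 mol.
mass C9H8O4 = 0.004969 x 180.16 = 0.8952 g, so %C9H8O4 = 0.8952/1.2268 x 100 = 73.0%.

73.0%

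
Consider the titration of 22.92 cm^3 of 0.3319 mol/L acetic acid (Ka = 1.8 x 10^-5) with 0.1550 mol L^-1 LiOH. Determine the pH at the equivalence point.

8.88

n(CH3COOH) = 0.3319 x 0.02292 = 0.007607 mol; V(LiOH) at equivalence = 0.007607/0.1550 = 0.04908 L.
At equivalence all the acid is converted to CH3COO-; total volume = 0.02292 + 0.04908 = 0.07200 L, so [CH3COO-] = 0.007607/0.07200 = 0.1057 M.
Kb = Kw/Ka = 1.0e-14 / 1.8 x 10^-5 = 5.56e-10.
[OH^-] = sqrt(Kb x [CH3COO-]) = sqrt(5.56e-10 x 0.1057) = 7.66e-6 M.
pOH = 5.12, so pH = 14.00 - 5.12 = 8.88.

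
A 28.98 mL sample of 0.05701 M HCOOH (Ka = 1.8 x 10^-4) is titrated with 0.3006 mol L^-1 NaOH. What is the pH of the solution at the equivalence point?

8.21

n(HCOOH) = 0.05701 x 0.02898 = 0.001652 mol; V(NaOH) at equivalence = 0.001652/0.3006 = 0.005496 L.
At equivalence all the acid is converted to HCOO-; total volume = 0.02898 + 0.005496 = 0.03448 L, so [HCOO-] = 0.001652/0.03448 = 0.04792 M.
Kb = Kw/Ka = 1.0e-14 / 1.8 x 10^-4 = 5.56e-11.
[OH^-] = sqrt(Kb x [HCOO-]) = sqrt(5.56e-11 x 0.04792) = 1.63e-6 M.
pOH = 5.79, so pH = 14.00 - 5.79 = 8.21.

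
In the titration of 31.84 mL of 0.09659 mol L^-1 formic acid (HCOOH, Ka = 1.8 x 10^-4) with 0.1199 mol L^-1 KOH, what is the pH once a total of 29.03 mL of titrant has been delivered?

11.82

n(acid) = 0.09659 x 0.03184 = 0.003075 mol; n(KOH) added = 0.1199 x 0.02903 = 0.003481 mol.
Base is in excess by 0.003481 - 0.003075 = 0.0004053 mol in a total volume of 0.06087 L.
[OH^-] = 0.0004053/0.06087 = 0.006658 M, so pOH = 2.18 and pH = 14.00 - 2.18 = 11.82.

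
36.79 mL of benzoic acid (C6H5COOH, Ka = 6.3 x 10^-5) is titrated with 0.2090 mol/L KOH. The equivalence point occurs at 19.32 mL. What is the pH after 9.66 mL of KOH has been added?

9.66 mL is exactly half the equivalence volume (19.32/2), i.e. the half-equivalence point.
There, n(HA) = n(A^-), so pH = pKa = -log(6.3 x 10^-5) = 4.20.

4.20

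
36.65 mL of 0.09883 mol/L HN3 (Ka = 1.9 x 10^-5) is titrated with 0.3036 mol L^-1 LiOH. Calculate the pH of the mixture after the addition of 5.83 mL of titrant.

Initial n(HN3) = 0.09883 x 0.03665 = 0.003622 mol.
n(LiOH) added = 0.3036 x 0.005830 = 0.001770 mol, converting that many moles of HN3 to N3-.
Remaining n(HN3) = 0.001852 mol; n(N3-) = 0.001770 mol.
By Henderson-Hasselbalch, pH = pKa + log([A^-]/[HA]) = 4.72 + log(0.001770/0.001852) = 4.72 + (-0.02) = 4.70.

4.70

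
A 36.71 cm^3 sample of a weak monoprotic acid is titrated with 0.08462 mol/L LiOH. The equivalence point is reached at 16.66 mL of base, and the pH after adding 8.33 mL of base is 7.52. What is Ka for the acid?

3.0 x 10^-8

8.33 mL is half of the equivalence volume, so this is the half-equivalence point where [HA] = [A^-].
At half-equivalence pH = pKa, so pKa = 7.52.
Ka = 10^(-7.52) = 3.0 x 10^-8.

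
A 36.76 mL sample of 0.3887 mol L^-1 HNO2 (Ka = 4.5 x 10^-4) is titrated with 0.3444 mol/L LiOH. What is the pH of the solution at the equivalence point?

n(HNO2) = 0.3887 x 0.03676 = 0.01429 mol; V(LiOH) at equivalence = 0.01429/0.3444 = 0.04149 L.
At equivalence all the acid is converted to NO2-; total volume = 0.03676 + 0.04149 = 0.07825 L, so [NO2-] = 0.01429/0.07825 = 0.1826 M.
Kb = Kw/Ka = 1.0e-14 / 4.5 x 10^-4 = 2.22e-11.
[OH^-] = sqrt(Kb x [NO2-]) = sqrt(2.22e-11 x 0.1826) = 2.01e-6 M.
pOH = 5.70, so pH = 14.00 - 5.70 = 8.30.

8.30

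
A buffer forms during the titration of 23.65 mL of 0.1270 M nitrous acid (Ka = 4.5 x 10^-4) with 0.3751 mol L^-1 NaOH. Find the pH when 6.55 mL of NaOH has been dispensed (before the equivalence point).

Initial n(HNO2) = 0.1270 x 0.02365 = 0.003004 mol.
n(NaOH) added = 0.3751 x 0.006550 = 0.002457 mol, converting that many moles of HNO2 to NO2-.
Remaining n(HNO2) = 0.0005466 mol; n(NO2-) = 0.002457 mol.
By Henderson-Hasselbalch, pH = pKa + log([A^-]/[HA]) = 3.35 + log(0.002457/0.0005466) = 3.35 + (+0.65) = 4.00.

4.00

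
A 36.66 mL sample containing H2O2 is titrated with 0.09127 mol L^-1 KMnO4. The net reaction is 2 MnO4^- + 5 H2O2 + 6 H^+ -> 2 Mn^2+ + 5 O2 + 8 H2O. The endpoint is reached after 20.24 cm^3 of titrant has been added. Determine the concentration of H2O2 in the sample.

0.126 M

n(KMnO4) = 0.09127 x 0.02024 = 0.001847 mol.
From the balanced equation, 2 mol KMnO4 reacts with 5 mol H2O2, so n(H2O2) = 0.001847 x 5/2 = 0.004618 mol.
[H2O2] = 0.004618 / 0.03666 L = 0.126 M.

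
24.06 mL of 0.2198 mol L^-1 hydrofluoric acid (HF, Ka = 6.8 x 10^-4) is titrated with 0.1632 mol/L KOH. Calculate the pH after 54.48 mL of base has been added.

n(acid) = 0.2198 x 0.02406 = 0.005288 mol; n(KOH) added = 0.1632 x 0.05448 = 0.008891 mol.
Base is in excess by 0.008891 - 0.005288 = 0.003603 mol in a total volume of 0.07854 L.
[OH^-] = 0.003603/0.07854 = 0.04587 M, so pOH = 1.34 and pH = 14.00 - 1.34 = 12.66.

12.66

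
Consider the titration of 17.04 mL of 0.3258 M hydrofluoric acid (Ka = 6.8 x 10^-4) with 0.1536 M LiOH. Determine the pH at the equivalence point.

8.09

n(HF) = 0.3258 x 0.01704 = 0.005552 mol; V(LiOH) at equivalence = 0.005552/0.1536 = 0.03614 L.
At equivalence all the acid is converted to F-; total volume = 0.01704 + 0.03614 = 0.05318 L, so [F-] = 0.005552/0.05318 = 0.1044 M.
Kb = Kw/Ka = 1.0e-14 / 6.8 x 10^-4 = 1.47e-11.
[OH^-] = sqrt(Kb x [F-]) = sqrt(1.47e-11 x 0.1044) = 1.24e-6 M.
pOH = 5.91, so pH = 14.00 - 5.91 = 8.09.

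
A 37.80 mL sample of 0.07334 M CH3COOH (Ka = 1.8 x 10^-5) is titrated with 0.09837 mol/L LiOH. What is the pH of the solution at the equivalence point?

8.68

n(CH3COOH) = 0.07334 x 0.03780 = 0.002772 mol; V(LiOH) at equivalence = 0.002772/0.09837 = 0.02818 L.
At equivalence all the acid is converted to CH3COO-; total volume = 0.03780 + 0.02818 = 0.06598 L, so [CH3COO-] = 0.002772/0.06598 = 0.04202 M.
Kb = Kw/Ka = 1.0e-14 / 1.8 x 10^-5 = 5.56e-10.
[OH^-] = sqrt(Kb x [CH3COO-]) = sqrt(5.56e-10 x 0.04202) = 4.83e-6 M.
pOH = 5.32, so pH = 14.00 - 5.32 = 8.68.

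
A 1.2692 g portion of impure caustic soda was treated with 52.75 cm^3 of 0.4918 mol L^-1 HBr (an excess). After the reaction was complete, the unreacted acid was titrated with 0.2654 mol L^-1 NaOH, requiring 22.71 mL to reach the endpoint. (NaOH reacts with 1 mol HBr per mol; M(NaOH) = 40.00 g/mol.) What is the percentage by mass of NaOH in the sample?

62.8%

Total n(HBr) added = 0.4918 x 0.05275 = 0.02594 mol.
n(NaOH) used = 0.2654 x 0.02271 = 0.006027 mol, which equals the excess n(HBr).
So n(HBr) consumed by the sample = 0.02594 - 0.006027 = 0.01992 mol.
n(NaOH) = 0.01992 / 1 = 0.01992 mol.
mass NaOH = 0.01992 x 40.00 = 0.7966 g, so %NaOH = 0.7966/1.2692 x 100 = 62.8%.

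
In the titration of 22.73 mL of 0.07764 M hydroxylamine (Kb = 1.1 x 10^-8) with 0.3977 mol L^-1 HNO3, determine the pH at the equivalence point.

n(NH2OH) = 0.07764 x 0.02273 = 0.001765 mol; V(HNO3) at equivalence = 0.001765/0.3977 = 0.004437 L.
At equivalence the base is fully converted to NH3OH+; total volume = 0.02717 L, so [NH3OH+] = 0.001765/0.02717 = 0.06496 M.
Ka(NH3OH+) = Kw/Kb = 1.0e-14 / 1.1 x 10^-8 = 9.09e-7.
[H^+] = sqrt(Ka x [NH3OH+]) = sqrt(9.09e-7 x 0.06496) = 0.000243 M.
pH = -log(0.000243) = 3.61.

3.61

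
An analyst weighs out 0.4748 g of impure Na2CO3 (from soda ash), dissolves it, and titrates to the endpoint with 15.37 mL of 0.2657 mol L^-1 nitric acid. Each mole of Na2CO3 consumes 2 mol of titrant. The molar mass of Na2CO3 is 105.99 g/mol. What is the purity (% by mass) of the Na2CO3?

45.6%

n(HNO3) = 0.2657 x 0.01537 = 0.004084 mol.
n(Na2CO3) = 0.004084 / 2 = 0.002042 mol.
mass of Na2CO3 = 0.002042 x 105.99 = 0.2164 g.
% purity = 0.2164 / 0.4748 x 100 = 45.6%.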